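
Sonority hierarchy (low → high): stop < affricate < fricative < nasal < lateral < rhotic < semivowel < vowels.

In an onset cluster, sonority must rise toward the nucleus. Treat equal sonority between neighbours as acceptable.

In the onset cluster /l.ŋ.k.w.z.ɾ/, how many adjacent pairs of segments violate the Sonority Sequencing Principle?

/l/: lateral = 5.
/ŋ/: nasal = 4.
/k/: stop = 1.
/w/: semivowel = 7.
/z/: fricative = 3.
/ɾ/: rhotic = 6.
/l/→/ŋ/: 5→4 (does not rise) — violation.
/ŋ/→/k/: 4→1 (does not rise) — violation.
/k/→/w/: 1→7 (rises) — ok.
/w/→/z/: 7→3 (does not rise) — violation.
/z/→/ɾ/: 3→6 (rises) — ok.

3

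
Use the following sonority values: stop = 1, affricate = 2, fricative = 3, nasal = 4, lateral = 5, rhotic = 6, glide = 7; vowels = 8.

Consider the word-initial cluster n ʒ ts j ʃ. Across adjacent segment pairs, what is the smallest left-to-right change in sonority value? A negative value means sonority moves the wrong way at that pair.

-4

/n/ — nasal, sonority 4.
/ʒ/ — fricative, sonority 3.
/ts/ — affricate, sonority 2.
/j/ — glide, sonority 7.
/ʃ/ — fricative, sonority 3.
/n/→/ʒ/: change -1.
/ʒ/→/ts/: change -1.
/ts/→/j/: change +5.
/j/→/ʃ/: change -4.
Minimum = -4.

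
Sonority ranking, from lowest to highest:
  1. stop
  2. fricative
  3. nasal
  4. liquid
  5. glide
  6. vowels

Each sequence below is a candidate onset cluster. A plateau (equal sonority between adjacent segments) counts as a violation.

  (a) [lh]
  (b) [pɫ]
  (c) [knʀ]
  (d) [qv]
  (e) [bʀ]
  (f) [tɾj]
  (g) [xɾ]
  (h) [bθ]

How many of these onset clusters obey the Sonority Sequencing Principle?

7

(a) 4-2 → violates
(b) 1-4 → obeys
(c) 1-3-4 → obeys
(d) 1-2 → obeys
(e) 1-4 → obeys
(f) 1-4-5 → obeys
(g) 2-4 → obeys
(h) 1-2 → obeys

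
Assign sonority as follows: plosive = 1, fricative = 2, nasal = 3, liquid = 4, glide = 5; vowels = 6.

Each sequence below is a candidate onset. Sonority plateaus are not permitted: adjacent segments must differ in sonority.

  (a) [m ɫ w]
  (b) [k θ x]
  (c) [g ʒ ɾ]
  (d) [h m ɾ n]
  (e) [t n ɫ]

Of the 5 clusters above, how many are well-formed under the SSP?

3

(a) sonority 3-4-5: well-formed.
(b) sonority 1-2-2: ill-formed.
(c) sonority 1-2-4: well-formed.
(d) sonority 2-3-4-3: ill-formed.
(e) sonority 1-3-4: well-formed.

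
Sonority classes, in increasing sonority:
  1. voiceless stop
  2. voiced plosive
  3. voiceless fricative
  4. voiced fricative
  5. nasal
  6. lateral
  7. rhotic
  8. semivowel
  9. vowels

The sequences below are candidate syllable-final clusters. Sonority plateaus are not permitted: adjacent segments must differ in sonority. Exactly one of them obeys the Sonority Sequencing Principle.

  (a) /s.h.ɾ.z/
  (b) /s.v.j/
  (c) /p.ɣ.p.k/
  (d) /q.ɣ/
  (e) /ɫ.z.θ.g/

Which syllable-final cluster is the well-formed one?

e

(a) /s.h.ɾ.z/: profile 3-3-7-4 — violates.
(b) /s.v.j/: profile 3-4-8 — violates.
(c) /p.ɣ.p.k/: profile 1-4-1-1 — violates.
(d) /q.ɣ/: profile 1-4 — violates.
(e) /ɫ.z.θ.g/: profile 6-4-3-2 — obeys.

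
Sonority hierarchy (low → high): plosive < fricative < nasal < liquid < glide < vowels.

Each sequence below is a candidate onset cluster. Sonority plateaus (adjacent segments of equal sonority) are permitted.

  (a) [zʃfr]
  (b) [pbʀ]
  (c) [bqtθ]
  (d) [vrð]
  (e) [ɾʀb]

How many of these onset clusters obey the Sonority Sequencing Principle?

(a) [zʃfr]: profile 2-2-2-4 — obeys.
(b) [pbʀ]: profile 1-1-4 — obeys.
(c) [bqtθ]: profile 1-1-1-2 — obeys.
(d) [vrð]: profile 2-4-2 — violates.
(e) [ɾʀb]: profile 4-4-1 — violates.

3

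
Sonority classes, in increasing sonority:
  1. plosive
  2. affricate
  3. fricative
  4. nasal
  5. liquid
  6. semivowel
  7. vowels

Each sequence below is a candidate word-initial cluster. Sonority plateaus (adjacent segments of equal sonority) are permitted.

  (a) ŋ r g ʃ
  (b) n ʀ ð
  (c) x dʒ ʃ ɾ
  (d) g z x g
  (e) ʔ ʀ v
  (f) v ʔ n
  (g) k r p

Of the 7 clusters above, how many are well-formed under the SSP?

(a) ŋ r g ʃ: profile 4-5-1-3 — violates.
(b) n ʀ ð: profile 4-5-3 — violates.
(c) x dʒ ʃ ɾ: profile 3-2-3-5 — violates.
(d) g z x g: profile 1-3-3-1 — violates.
(e) ʔ ʀ v: profile 1-5-3 — violates.
(f) v ʔ n: profile 3-1-4 — violates.
(g) k r p: profile 1-5-1 — violates.

0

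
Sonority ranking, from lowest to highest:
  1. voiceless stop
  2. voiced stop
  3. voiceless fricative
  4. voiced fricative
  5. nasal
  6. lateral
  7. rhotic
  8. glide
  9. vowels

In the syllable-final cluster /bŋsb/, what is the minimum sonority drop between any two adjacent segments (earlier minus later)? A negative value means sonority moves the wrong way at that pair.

/b/ — voiced stop, sonority 2.
/ŋ/ — nasal, sonority 5.
/s/ — voiceless fricative, sonority 3.
/b/ — voiced stop, sonority 2.
/b/→/ŋ/: change -3.
/ŋ/→/s/: change +2.
/s/→/b/: change +1.
Minimum = -3.

-3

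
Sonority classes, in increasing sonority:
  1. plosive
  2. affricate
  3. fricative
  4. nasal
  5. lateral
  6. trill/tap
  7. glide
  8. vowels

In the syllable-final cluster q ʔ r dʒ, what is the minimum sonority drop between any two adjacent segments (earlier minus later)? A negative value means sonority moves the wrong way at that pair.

-5

/q/ — plosive, sonority 1.
/ʔ/ — plosive, sonority 1.
/r/ — trill/tap, sonority 6.
/dʒ/ — affricate, sonority 2.
/q/→/ʔ/: change +0.
/ʔ/→/r/: change -5.
/r/→/dʒ/: change +4.
Minimum = -5.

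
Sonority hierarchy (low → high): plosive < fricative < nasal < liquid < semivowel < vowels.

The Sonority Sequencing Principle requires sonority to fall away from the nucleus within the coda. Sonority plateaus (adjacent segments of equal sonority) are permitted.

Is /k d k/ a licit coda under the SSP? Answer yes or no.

/k/: plosive = 1.
/d/: plosive = 1.
/k/: plosive = 1.
The profile 1-1-1 is non-increasing (plateaus allowed), so the coda satisfies the SSP.

yes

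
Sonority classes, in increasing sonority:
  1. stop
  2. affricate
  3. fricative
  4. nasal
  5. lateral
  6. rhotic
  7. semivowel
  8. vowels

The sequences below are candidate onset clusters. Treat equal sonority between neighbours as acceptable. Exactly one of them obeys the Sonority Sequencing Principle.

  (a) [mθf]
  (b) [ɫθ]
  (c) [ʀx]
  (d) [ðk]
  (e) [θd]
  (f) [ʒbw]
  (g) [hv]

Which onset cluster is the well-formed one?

(a) sonority 4-3-3: ill-formed.
(b) sonority 5-3: ill-formed.
(c) sonority 6-3: ill-formed.
(d) sonority 3-1: ill-formed.
(e) sonority 3-1: ill-formed.
(f) sonority 3-1-7: ill-formed.
(g) sonority 3-3: well-formed.

g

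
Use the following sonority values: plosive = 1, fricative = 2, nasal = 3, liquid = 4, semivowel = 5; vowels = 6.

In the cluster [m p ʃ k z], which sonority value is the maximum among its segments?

/m/ is a nasal (sonority 3).
/p/ is a plosive (sonority 1).
/ʃ/ is a fricative (sonority 2).
/k/ is a plosive (sonority 1).
/z/ is a fricative (sonority 2).
The maximum is 3.

3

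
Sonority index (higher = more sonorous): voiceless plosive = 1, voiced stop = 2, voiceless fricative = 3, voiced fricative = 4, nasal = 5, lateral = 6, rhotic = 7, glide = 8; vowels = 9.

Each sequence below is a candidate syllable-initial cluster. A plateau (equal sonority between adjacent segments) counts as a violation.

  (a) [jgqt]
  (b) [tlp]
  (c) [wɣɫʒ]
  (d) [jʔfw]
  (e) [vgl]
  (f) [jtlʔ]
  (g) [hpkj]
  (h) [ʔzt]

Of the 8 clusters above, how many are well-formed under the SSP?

(a) 8-2-1-1 → violates
(b) 1-6-1 → violates
(c) 8-4-6-4 → violates
(d) 8-1-3-8 → violates
(e) 4-2-6 → violates
(f) 8-1-6-1 → violates
(g) 3-1-1-8 → violates
(h) 1-4-1 → violates

0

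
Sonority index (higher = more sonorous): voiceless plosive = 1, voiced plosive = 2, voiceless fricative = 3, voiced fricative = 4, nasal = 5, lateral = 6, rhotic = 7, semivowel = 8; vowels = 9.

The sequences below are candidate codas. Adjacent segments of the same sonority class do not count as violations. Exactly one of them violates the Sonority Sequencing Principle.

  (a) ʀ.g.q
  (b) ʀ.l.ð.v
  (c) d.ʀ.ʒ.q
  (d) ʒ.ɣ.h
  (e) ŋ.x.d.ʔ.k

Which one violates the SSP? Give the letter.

(a) ʀ.g.q: profile 7-2-1 — obeys.
(b) ʀ.l.ð.v: profile 7-6-4-4 — obeys.
(c) d.ʀ.ʒ.q: profile 2-7-4-1 — violates.
(d) ʒ.ɣ.h: profile 4-4-3 — obeys.
(e) ŋ.x.d.ʔ.k: profile 5-3-2-1-1 — obeys.

c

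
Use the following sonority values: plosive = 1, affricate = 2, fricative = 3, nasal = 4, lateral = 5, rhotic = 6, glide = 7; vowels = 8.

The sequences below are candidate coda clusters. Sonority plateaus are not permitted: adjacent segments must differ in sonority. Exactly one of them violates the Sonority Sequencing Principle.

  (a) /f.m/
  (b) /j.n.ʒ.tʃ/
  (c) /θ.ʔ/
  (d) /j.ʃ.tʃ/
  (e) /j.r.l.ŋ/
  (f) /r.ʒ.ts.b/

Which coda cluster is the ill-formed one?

a

(a) 3-4 → violates
(b) 7-4-3-2 → obeys
(c) 3-1 → obeys
(d) 7-3-2 → obeys
(e) 7-6-5-4 → obeys
(f) 6-3-2-1 → obeys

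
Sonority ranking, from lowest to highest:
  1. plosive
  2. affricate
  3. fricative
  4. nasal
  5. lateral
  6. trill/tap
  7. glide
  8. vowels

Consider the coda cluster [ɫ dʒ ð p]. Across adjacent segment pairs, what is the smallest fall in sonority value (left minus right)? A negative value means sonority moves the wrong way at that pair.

-1

/ɫ/: lateral = 5.
/dʒ/: affricate = 2.
/ð/: fricative = 3.
/p/: plosive = 1.
/ɫ/→/dʒ/: change +3.
/dʒ/→/ð/: change -1.
/ð/→/p/: change +2.
Minimum = -1.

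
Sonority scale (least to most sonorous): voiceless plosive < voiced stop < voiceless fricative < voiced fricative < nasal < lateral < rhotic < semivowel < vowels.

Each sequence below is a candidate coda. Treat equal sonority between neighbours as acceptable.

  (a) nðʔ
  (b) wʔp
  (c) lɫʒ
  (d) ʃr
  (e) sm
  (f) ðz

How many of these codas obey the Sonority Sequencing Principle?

4

(a) 5-4-1 → obeys
(b) 8-1-1 → obeys
(c) 6-6-4 → obeys
(d) 3-7 → violates
(e) 3-5 → violates
(f) 4-4 → obeys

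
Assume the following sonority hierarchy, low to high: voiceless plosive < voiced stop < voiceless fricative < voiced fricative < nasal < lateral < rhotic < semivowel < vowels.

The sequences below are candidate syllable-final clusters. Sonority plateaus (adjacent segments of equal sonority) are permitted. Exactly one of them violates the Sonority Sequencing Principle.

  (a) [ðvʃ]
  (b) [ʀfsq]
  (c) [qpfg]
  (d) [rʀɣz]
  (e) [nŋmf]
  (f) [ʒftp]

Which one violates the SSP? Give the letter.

(a) 4-4-3 → obeys
(b) 7-3-3-1 → obeys
(c) 1-1-3-2 → violates
(d) 7-7-4-4 → obeys
(e) 5-5-5-3 → obeys
(f) 4-3-1-1 → obeys

c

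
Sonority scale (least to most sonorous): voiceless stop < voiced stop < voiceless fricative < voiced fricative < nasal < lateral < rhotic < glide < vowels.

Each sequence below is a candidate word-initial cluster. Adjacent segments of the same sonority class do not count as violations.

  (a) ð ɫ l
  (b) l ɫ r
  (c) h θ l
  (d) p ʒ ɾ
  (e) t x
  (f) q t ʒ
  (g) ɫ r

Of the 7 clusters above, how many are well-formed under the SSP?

(a) 4-6-6 → obeys
(b) 6-6-7 → obeys
(c) 3-3-6 → obeys
(d) 1-4-7 → obeys
(e) 1-3 → obeys
(f) 1-1-4 → obeys
(g) 6-7 → obeys

7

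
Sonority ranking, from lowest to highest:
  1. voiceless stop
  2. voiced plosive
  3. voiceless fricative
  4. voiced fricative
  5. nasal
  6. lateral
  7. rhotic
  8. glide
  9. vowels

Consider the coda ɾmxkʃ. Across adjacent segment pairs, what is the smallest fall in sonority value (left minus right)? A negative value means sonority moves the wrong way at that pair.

/ɾ/ — rhotic, sonority 7.
/m/ — nasal, sonority 5.
/x/ — voiceless fricative, sonority 3.
/k/ — voiceless stop, sonority 1.
/ʃ/ — voiceless fricative, sonority 3.
/ɾ/→/m/: change +2.
/m/→/x/: change +2.
/x/→/k/: change +2.
/k/→/ʃ/: change -2.
Minimum = -2.

-2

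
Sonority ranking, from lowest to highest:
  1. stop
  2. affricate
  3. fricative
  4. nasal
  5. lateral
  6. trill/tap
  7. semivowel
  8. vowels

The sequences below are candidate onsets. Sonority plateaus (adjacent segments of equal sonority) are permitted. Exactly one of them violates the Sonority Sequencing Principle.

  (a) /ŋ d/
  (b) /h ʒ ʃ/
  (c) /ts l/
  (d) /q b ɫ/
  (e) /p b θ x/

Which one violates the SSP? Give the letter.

(a) sonority 4-1: ill-formed.
(b) sonority 3-3-3: well-formed.
(c) sonority 2-5: well-formed.
(d) sonority 1-1-5: well-formed.
(e) sonority 1-1-3-3: well-formed.

a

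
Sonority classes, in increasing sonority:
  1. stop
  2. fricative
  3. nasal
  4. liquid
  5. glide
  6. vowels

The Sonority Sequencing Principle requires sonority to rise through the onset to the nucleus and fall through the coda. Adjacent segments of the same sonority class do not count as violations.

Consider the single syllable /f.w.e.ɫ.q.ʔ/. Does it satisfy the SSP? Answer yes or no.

yes

Onset: /f/ is a fricative (sonority 2), /w/ is a glide (sonority 5); then the nucleus /e/ (sonority 6).
Onset profile 2-5-6 — rises to the nucleus.
Coda: /ɫ/ is a liquid (sonority 4), /q/ is a stop (sonority 1), /ʔ/ is a stop (sonority 1).
Coda profile 6-4-1-1 — falls from the nucleus.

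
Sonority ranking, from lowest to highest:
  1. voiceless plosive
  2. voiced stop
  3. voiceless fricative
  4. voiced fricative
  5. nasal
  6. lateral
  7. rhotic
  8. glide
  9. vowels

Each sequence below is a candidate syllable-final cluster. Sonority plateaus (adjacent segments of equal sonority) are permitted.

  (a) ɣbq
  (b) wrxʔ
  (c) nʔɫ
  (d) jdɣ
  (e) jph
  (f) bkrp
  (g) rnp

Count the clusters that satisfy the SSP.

3

(a) sonority 4-2-1: well-formed.
(b) sonority 8-7-3-1: well-formed.
(c) sonority 5-1-6: ill-formed.
(d) sonority 8-2-4: ill-formed.
(e) sonority 8-1-3: ill-formed.
(f) sonority 2-1-7-1: ill-formed.
(g) sonority 7-5-1: well-formed.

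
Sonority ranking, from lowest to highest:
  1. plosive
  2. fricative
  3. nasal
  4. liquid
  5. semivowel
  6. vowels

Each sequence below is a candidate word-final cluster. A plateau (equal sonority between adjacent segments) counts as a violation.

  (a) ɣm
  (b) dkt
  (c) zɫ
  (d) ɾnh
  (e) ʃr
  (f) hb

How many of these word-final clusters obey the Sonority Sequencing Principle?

2

(a) sonority 2-3: ill-formed.
(b) sonority 1-1-1: ill-formed.
(c) sonority 2-4: ill-formed.
(d) sonority 4-3-2: well-formed.
(e) sonority 2-4: ill-formed.
(f) sonority 2-1: well-formed.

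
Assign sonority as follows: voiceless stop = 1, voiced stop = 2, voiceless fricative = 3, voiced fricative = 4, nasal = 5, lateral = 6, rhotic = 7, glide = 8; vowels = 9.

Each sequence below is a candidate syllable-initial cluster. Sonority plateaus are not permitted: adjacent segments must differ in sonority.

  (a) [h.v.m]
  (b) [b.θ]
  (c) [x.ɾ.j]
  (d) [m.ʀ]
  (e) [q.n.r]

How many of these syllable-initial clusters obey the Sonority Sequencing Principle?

5

(a) 3-4-5 → obeys
(b) 2-3 → obeys
(c) 3-7-8 → obeys
(d) 5-7 → obeys
(e) 1-5-7 → obeys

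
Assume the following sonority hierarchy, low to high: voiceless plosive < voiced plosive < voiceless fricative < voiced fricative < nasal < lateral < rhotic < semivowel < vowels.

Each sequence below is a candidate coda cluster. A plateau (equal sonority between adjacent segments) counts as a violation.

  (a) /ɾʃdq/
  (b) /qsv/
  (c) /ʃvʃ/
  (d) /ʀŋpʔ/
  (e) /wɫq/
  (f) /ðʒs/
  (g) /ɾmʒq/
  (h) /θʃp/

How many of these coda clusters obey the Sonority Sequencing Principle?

3

(a) 7-3-2-1 → obeys
(b) 1-3-4 → violates
(c) 3-4-3 → violates
(d) 7-5-1-1 → violates
(e) 8-6-1 → obeys
(f) 4-4-3 → violates
(g) 7-5-4-1 → obeys
(h) 3-3-1 → violates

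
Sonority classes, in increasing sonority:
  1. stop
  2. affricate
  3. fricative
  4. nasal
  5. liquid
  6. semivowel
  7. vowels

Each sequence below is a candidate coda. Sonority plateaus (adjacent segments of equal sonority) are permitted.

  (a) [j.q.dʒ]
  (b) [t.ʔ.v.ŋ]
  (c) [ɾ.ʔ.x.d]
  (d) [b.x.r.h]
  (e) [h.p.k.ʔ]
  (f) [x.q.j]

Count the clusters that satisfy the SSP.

(a) sonority 6-1-2: ill-formed.
(b) sonority 1-1-3-4: ill-formed.
(c) sonority 5-1-3-1: ill-formed.
(d) sonority 1-3-5-3: ill-formed.
(e) sonority 3-1-1-1: well-formed.
(f) sonority 3-1-6: ill-formed.

1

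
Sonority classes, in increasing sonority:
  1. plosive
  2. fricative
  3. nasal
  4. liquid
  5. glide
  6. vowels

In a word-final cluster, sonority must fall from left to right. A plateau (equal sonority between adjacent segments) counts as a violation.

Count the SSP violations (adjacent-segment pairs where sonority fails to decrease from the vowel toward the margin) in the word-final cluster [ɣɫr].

2

/ɣ/: fricative = 2.
/ɫ/: liquid = 4.
/r/: liquid = 4.
/ɣ/→/ɫ/: 2→4 (does not fall) — violation.
/ɫ/→/r/: 4→4 (plateau) — violation.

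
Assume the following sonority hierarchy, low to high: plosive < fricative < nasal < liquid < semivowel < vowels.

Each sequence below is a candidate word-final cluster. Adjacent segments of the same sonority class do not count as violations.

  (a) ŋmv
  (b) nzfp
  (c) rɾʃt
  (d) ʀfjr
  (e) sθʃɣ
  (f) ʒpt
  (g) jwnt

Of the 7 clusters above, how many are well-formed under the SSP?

6

(a) ŋmv: profile 3-3-2 — obeys.
(b) nzfp: profile 3-2-2-1 — obeys.
(c) rɾʃt: profile 4-4-2-1 — obeys.
(d) ʀfjr: profile 4-2-5-4 — violates.
(e) sθʃɣ: profile 2-2-2-2 — obeys.
(f) ʒpt: profile 2-1-1 — obeys.
(g) jwnt: profile 5-5-3-1 — obeys.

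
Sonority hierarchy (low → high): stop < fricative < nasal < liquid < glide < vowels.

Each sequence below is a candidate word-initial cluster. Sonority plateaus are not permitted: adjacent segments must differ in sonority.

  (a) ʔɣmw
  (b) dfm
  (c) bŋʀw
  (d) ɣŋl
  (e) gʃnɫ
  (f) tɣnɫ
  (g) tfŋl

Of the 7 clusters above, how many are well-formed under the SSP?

(a) 1-2-3-5 → obeys
(b) 1-2-3 → obeys
(c) 1-3-4-5 → obeys
(d) 2-3-4 → obeys
(e) 1-2-3-4 → obeys
(f) 1-2-3-4 → obeys
(g) 1-2-3-4 → obeys

7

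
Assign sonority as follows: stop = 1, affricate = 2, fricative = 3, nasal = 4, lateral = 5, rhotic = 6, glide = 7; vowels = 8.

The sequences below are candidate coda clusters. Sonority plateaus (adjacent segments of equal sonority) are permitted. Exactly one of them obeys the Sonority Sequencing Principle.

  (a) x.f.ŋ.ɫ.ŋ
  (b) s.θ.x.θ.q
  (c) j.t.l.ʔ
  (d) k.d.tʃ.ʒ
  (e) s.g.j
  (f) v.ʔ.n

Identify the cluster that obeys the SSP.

b

(a) sonority 3-3-4-5-4: ill-formed.
(b) sonority 3-3-3-3-1: well-formed.
(c) sonority 7-1-5-1: ill-formed.
(d) sonority 1-1-2-3: ill-formed.
(e) sonority 3-1-7: ill-formed.
(f) sonority 3-1-4: ill-formed.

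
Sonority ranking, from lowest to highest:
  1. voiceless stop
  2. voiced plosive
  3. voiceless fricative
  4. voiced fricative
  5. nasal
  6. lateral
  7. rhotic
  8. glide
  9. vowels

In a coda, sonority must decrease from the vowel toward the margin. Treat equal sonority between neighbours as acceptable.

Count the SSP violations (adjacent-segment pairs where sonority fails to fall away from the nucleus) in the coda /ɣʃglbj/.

/ɣ/ is a voiced fricative (sonority 4).
/ʃ/ is a voiceless fricative (sonority 3).
/g/ is a voiced plosive (sonority 2).
/l/ is a lateral (sonority 6).
/b/ is a voiced plosive (sonority 2).
/j/ is a glide (sonority 8).
/ɣ/→/ʃ/: 4→3 (falls) — ok.
/ʃ/→/g/: 3→2 (falls) — ok.
/g/→/l/: 2→6 (does not fall) — violation.
/l/→/b/: 6→2 (falls) — ok.
/b/→/j/: 2→8 (does not fall) — violation.

2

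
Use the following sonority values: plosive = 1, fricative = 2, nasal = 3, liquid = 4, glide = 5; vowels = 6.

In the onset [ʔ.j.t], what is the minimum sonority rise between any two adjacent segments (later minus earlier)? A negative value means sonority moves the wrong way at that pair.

-4

/ʔ/ is a plosive (sonority 1).
/j/ is a glide (sonority 5).
/t/ is a plosive (sonority 1).
/ʔ/→/j/: change +4.
/j/→/t/: change -4.
Minimum = -4.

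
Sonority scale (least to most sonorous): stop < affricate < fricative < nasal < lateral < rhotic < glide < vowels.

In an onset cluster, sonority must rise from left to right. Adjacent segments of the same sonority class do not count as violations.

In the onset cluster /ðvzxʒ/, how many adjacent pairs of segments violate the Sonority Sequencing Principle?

/ð/ — fricative, sonority 3.
/v/ — fricative, sonority 3.
/z/ — fricative, sonority 3.
/x/ — fricative, sonority 3.
/ʒ/ — fricative, sonority 3.
/ð/→/v/: 3→3 (plateau, allowed) — ok.
/v/→/z/: 3→3 (plateau, allowed) — ok.
/z/→/x/: 3→3 (plateau, allowed) — ok.
/x/→/ʒ/: 3→3 (plateau, allowed) — ok.

0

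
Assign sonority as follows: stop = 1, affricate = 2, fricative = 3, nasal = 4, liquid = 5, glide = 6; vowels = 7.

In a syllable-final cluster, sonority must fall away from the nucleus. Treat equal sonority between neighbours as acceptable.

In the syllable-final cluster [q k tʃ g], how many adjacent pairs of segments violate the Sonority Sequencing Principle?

1

/q/ is a stop (sonority 1).
/k/ is a stop (sonority 1).
/tʃ/ is an affricate (sonority 2).
/g/ is a stop (sonority 1).
/q/→/k/: 1→1 (plateau, allowed) — ok.
/k/→/tʃ/: 1→2 (does not fall) — violation.
/tʃ/→/g/: 2→1 (falls) — ok.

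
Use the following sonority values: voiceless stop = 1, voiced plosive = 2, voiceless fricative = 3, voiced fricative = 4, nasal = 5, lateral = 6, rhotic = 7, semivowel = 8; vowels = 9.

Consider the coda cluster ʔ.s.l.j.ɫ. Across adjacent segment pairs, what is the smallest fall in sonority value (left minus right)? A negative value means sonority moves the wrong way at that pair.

-3

/ʔ/: voiceless stop = 1.
/s/: voiceless fricative = 3.
/l/: lateral = 6.
/j/: semivowel = 8.
/ɫ/: lateral = 6.
/ʔ/→/s/: change -2.
/s/→/l/: change -3.
/l/→/j/: change -2.
/j/→/ɫ/: change +2.
Minimum = -3.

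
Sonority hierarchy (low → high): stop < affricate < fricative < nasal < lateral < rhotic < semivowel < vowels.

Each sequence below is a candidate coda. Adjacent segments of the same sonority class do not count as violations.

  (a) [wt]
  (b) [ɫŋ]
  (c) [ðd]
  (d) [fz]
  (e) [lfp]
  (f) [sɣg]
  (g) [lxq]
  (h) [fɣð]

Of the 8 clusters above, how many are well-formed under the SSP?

(a) sonority 7-1: well-formed.
(b) sonority 5-4: well-formed.
(c) sonority 3-1: well-formed.
(d) sonority 3-3: well-formed.
(e) sonority 5-3-1: well-formed.
(f) sonority 3-3-1: well-formed.
(g) sonority 5-3-1: well-formed.
(h) sonority 3-3-3: well-formed.

8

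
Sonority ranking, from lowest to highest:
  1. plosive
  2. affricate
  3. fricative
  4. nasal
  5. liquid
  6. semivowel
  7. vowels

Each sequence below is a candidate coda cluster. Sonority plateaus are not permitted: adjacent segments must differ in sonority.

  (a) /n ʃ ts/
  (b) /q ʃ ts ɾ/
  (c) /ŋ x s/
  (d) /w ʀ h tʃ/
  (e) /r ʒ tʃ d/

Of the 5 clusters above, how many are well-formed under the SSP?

3

(a) sonority 4-3-2: well-formed.
(b) sonority 1-3-2-5: ill-formed.
(c) sonority 4-3-3: ill-formed.
(d) sonority 6-5-3-2: well-formed.
(e) sonority 5-3-2-1: well-formed.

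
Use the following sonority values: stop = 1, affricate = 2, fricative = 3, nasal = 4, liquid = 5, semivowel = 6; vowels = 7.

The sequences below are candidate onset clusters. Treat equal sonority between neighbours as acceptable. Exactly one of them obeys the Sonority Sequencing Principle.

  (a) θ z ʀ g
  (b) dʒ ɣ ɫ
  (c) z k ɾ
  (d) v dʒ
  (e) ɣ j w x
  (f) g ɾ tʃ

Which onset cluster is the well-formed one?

(a) sonority 3-3-5-1: ill-formed.
(b) sonority 2-3-5: well-formed.
(c) sonority 3-1-5: ill-formed.
(d) sonority 3-2: ill-formed.
(e) sonority 3-6-6-3: ill-formed.
(f) sonority 1-5-2: ill-formed.

b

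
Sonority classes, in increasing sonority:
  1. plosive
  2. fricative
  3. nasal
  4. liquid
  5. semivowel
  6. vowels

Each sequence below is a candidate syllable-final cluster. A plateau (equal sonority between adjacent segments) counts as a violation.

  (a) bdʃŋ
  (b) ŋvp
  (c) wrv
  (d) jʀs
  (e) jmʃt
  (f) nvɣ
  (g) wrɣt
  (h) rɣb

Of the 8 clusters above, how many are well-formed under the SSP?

6

(a) sonority 1-1-2-3: ill-formed.
(b) sonority 3-2-1: well-formed.
(c) sonority 5-4-2: well-formed.
(d) sonority 5-4-2: well-formed.
(e) sonority 5-3-2-1: well-formed.
(f) sonority 3-2-2: ill-formed.
(g) sonority 5-4-2-1: well-formed.
(h) sonority 4-2-1: well-formed.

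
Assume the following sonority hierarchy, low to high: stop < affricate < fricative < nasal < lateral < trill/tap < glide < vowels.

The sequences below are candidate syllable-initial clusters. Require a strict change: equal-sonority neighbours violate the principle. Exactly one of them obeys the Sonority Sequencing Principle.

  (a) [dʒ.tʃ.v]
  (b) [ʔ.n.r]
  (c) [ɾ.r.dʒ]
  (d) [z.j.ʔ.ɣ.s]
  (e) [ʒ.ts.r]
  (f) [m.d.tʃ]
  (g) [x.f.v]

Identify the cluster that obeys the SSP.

(a) [dʒ.tʃ.v]: profile 2-2-3 — violates.
(b) [ʔ.n.r]: profile 1-4-6 — obeys.
(c) [ɾ.r.dʒ]: profile 6-6-2 — violates.
(d) [z.j.ʔ.ɣ.s]: profile 3-7-1-3-3 — violates.
(e) [ʒ.ts.r]: profile 3-2-6 — violates.
(f) [m.d.tʃ]: profile 4-1-2 — violates.
(g) [x.f.v]: profile 3-3-3 — violates.

b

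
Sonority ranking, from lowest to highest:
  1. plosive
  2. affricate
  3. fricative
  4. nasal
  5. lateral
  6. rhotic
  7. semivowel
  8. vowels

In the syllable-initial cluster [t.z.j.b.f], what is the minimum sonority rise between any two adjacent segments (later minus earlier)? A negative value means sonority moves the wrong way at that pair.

-6

/t/: plosive = 1.
/z/: fricative = 3.
/j/: semivowel = 7.
/b/: plosive = 1.
/f/: fricative = 3.
/t/→/z/: change +2.
/z/→/j/: change +4.
/j/→/b/: change -6.
/b/→/f/: change +2.
Minimum = -6.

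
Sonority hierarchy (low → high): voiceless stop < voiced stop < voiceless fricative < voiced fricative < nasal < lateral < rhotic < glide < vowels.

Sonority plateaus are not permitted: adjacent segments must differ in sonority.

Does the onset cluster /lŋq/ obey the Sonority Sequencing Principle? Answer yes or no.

/l/ is a lateral (sonority 6).
/ŋ/ is a nasal (sonority 5).
/q/ is a voiceless stop (sonority 1).
The profile is 6-5-1. Between /l/ (6) and /ŋ/ (5) sonority does not rise, so the cluster violates the SSP.

no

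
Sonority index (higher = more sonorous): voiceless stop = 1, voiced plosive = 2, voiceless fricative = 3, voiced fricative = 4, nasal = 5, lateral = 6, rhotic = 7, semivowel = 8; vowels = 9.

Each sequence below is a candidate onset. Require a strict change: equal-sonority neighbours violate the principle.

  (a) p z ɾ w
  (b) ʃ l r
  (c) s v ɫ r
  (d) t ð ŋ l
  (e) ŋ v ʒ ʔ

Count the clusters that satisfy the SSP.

(a) p z ɾ w: profile 1-4-7-8 — obeys.
(b) ʃ l r: profile 3-6-7 — obeys.
(c) s v ɫ r: profile 3-4-6-7 — obeys.
(d) t ð ŋ l: profile 1-4-5-6 — obeys.
(e) ŋ v ʒ ʔ: profile 5-4-4-1 — violates.

4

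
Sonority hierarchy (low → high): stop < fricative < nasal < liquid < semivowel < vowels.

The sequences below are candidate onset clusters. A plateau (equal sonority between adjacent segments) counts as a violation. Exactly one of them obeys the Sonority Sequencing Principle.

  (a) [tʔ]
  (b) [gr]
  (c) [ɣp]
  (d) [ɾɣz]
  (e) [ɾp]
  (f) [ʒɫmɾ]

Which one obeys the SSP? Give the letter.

(a) 1-1 → violates
(b) 1-4 → obeys
(c) 2-1 → violates
(d) 4-2-2 → violates
(e) 4-1 → violates
(f) 2-4-3-4 → violates

b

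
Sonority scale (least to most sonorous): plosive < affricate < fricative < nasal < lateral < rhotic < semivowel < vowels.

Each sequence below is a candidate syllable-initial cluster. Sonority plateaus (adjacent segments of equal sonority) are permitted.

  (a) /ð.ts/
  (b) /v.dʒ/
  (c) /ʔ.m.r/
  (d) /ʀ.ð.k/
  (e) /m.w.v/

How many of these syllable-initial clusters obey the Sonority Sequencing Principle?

1

(a) 3-2 → violates
(b) 3-2 → violates
(c) 1-4-6 → obeys
(d) 6-3-1 → violates
(e) 4-7-3 → violates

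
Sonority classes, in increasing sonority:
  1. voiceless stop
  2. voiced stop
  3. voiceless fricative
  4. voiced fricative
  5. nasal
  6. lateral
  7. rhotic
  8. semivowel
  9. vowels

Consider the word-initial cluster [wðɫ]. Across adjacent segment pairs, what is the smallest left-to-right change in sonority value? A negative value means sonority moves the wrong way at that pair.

/w/ is a semivowel (sonority 8).
/ð/ is a voiced fricative (sonority 4).
/ɫ/ is a lateral (sonority 6).
/w/→/ð/: change -4.
/ð/→/ɫ/: change +2.
Minimum = -4.

-4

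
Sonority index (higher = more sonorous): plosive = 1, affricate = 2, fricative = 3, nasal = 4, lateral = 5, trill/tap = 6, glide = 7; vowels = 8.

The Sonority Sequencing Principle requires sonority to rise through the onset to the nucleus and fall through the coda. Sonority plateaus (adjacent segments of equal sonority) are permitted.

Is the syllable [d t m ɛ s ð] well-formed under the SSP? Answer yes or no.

yes

Onset: /d/ is a plosive (sonority 1), /t/ is a plosive (sonority 1), /m/ is a nasal (sonority 4); then the nucleus /ɛ/ (sonority 8).
Onset profile 1-1-4-8 — rises to the nucleus.
Coda: /s/ is a fricative (sonority 3), /ð/ is a fricative (sonority 3).
Coda profile 8-3-3 — falls from the nucleus.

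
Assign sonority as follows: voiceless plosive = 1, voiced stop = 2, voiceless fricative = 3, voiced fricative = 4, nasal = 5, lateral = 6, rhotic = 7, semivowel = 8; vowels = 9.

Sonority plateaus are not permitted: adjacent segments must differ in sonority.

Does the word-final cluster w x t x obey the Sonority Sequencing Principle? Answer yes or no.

no

/w/: semivowel = 8.
/x/: voiceless fricative = 3.
/t/: voiceless plosive = 1.
/x/: voiceless fricative = 3.
The profile is 8-3-1-3. Between /t/ (1) and /x/ (3) sonority does not fall, so the cluster violates the SSP.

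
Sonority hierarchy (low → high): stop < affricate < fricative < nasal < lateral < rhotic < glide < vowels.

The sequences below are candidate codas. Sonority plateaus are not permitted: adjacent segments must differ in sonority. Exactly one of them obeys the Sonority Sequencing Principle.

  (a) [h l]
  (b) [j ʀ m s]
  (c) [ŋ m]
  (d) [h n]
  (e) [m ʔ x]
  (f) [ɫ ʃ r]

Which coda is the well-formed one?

b

(a) 3-5 → violates
(b) 7-6-4-3 → obeys
(c) 4-4 → violates
(d) 3-4 → violates
(e) 4-1-3 → violates
(f) 5-3-6 → violates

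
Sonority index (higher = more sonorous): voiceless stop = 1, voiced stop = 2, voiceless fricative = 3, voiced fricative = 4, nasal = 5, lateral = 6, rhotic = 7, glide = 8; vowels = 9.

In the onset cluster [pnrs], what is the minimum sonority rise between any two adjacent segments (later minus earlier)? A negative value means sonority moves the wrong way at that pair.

-4

/p/ is a voiceless stop (sonority 1).
/n/ is a nasal (sonority 5).
/r/ is a rhotic (sonority 7).
/s/ is a voiceless fricative (sonority 3).
/p/→/n/: change +4.
/n/→/r/: change +2.
/r/→/s/: change -4.
Minimum = -4.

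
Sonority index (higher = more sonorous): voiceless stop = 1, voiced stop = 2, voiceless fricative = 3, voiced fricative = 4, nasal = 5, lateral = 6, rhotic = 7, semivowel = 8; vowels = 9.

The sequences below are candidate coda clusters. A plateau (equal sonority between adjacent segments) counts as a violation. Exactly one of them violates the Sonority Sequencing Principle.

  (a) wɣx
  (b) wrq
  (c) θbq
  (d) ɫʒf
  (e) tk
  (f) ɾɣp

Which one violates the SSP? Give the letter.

e

(a) sonority 8-4-3: well-formed.
(b) sonority 8-7-1: well-formed.
(c) sonority 3-2-1: well-formed.
(d) sonority 6-4-3: well-formed.
(e) sonority 1-1: ill-formed.
(f) sonority 7-4-1: well-formed.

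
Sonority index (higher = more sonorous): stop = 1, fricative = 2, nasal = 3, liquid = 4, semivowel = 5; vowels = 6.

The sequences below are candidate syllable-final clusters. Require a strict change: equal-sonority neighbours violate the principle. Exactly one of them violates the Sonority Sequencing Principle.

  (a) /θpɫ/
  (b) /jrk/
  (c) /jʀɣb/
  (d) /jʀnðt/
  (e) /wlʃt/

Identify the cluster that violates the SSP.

(a) sonority 2-1-4: ill-formed.
(b) sonority 5-4-1: well-formed.
(c) sonority 5-4-2-1: well-formed.
(d) sonority 5-4-3-2-1: well-formed.
(e) sonority 5-4-2-1: well-formed.

a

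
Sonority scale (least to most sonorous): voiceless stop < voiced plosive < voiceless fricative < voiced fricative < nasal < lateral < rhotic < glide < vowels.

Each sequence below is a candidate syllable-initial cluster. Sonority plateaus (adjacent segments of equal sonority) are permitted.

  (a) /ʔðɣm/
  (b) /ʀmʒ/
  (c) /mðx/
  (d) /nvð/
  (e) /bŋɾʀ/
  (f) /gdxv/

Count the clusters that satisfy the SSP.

(a) 1-4-4-5 → obeys
(b) 7-5-4 → violates
(c) 5-4-3 → violates
(d) 5-4-4 → violates
(e) 2-5-7-7 → obeys
(f) 2-2-3-4 → obeys

3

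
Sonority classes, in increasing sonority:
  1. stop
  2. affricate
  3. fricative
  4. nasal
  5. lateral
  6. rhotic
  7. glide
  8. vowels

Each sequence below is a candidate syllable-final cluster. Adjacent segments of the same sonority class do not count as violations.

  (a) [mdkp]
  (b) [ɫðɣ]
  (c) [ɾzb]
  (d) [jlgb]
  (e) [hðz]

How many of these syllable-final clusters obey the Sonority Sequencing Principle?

(a) [mdkp]: profile 4-1-1-1 — obeys.
(b) [ɫðɣ]: profile 5-3-3 — obeys.
(c) [ɾzb]: profile 6-3-1 — obeys.
(d) [jlgb]: profile 7-5-1-1 — obeys.
(e) [hðz]: profile 3-3-3 — obeys.

5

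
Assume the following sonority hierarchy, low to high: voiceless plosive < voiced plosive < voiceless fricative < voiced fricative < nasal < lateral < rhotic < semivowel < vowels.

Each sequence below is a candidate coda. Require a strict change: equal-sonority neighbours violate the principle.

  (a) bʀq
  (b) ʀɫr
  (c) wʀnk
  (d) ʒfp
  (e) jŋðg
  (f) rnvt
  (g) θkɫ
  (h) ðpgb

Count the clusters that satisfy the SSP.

(a) bʀq: profile 2-7-1 — violates.
(b) ʀɫr: profile 7-6-7 — violates.
(c) wʀnk: profile 8-7-5-1 — obeys.
(d) ʒfp: profile 4-3-1 — obeys.
(e) jŋðg: profile 8-5-4-2 — obeys.
(f) rnvt: profile 7-5-4-1 — obeys.
(g) θkɫ: profile 3-1-6 — violates.
(h) ðpgb: profile 4-1-2-2 — violates.

4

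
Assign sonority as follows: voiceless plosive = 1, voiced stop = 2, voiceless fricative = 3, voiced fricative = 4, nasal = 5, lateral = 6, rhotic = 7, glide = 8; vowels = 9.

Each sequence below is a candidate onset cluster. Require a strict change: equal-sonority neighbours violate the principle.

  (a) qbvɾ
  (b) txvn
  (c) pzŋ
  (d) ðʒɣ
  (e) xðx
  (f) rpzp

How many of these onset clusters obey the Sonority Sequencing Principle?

(a) sonority 1-2-4-7: well-formed.
(b) sonority 1-3-4-5: well-formed.
(c) sonority 1-4-5: well-formed.
(d) sonority 4-4-4: ill-formed.
(e) sonority 3-4-3: ill-formed.
(f) sonority 7-1-4-1: ill-formed.

3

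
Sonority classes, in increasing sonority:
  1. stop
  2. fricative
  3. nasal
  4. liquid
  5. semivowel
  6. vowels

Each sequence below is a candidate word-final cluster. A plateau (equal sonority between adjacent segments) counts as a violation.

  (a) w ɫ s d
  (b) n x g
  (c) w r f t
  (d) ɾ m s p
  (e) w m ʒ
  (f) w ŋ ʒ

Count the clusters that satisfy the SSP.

(a) 5-4-2-1 → obeys
(b) 3-2-1 → obeys
(c) 5-4-2-1 → obeys
(d) 4-3-2-1 → obeys
(e) 5-3-2 → obeys
(f) 5-3-2 → obeys

6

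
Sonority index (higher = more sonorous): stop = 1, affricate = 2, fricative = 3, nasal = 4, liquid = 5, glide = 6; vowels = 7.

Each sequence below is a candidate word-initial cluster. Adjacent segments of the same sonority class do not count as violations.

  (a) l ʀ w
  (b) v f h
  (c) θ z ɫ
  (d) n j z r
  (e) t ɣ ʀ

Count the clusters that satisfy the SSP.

4

(a) 5-5-6 → obeys
(b) 3-3-3 → obeys
(c) 3-3-5 → obeys
(d) 4-6-3-5 → violates
(e) 1-3-5 → obeys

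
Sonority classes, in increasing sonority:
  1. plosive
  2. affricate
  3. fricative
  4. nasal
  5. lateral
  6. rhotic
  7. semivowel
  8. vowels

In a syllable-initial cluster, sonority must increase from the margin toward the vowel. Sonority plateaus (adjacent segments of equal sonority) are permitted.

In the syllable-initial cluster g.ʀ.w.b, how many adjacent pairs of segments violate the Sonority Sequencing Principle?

1

/g/ — plosive, sonority 1.
/ʀ/ — rhotic, sonority 6.
/w/ — semivowel, sonority 7.
/b/ — plosive, sonority 1.
/g/→/ʀ/: 1→6 (rises) — ok.
/ʀ/→/w/: 6→7 (rises) — ok.
/w/→/b/: 7→1 (does not rise) — violation.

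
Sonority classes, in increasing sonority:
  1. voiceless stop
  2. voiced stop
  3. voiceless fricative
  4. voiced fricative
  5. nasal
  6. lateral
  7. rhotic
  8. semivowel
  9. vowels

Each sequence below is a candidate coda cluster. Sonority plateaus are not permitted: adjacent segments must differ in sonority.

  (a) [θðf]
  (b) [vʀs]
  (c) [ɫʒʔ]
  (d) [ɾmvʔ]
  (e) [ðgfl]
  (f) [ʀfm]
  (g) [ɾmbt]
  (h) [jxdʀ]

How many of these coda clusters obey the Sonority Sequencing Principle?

(a) 3-4-3 → violates
(b) 4-7-3 → violates
(c) 6-4-1 → obeys
(d) 7-5-4-1 → obeys
(e) 4-2-3-6 → violates
(f) 7-3-5 → violates
(g) 7-5-2-1 → obeys
(h) 8-3-2-7 → violates

3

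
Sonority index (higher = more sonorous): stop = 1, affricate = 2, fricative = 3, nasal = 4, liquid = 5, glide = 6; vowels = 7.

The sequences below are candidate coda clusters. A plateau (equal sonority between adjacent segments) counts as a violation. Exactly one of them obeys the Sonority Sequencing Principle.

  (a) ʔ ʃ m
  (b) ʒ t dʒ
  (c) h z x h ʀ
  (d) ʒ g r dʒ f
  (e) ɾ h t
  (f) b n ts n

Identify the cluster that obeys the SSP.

e

(a) ʔ ʃ m: profile 1-3-4 — violates.
(b) ʒ t dʒ: profile 3-1-2 — violates.
(c) h z x h ʀ: profile 3-3-3-3-5 — violates.
(d) ʒ g r dʒ f: profile 3-1-5-2-3 — violates.
(e) ɾ h t: profile 5-3-1 — obeys.
(f) b n ts n: profile 1-4-2-4 — violates.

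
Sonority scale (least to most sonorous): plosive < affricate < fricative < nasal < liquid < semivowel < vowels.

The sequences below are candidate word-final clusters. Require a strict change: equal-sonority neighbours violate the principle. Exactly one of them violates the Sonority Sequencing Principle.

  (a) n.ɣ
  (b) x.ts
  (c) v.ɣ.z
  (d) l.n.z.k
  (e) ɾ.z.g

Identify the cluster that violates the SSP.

(a) sonority 4-3: well-formed.
(b) sonority 3-2: well-formed.
(c) sonority 3-3-3: ill-formed.
(d) sonority 5-4-3-1: well-formed.
(e) sonority 5-3-1: well-formed.

c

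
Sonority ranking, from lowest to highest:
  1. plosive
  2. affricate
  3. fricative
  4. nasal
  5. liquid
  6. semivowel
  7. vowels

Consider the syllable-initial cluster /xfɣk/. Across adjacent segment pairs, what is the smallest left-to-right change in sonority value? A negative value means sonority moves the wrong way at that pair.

-2

/x/ — fricative, sonority 3.
/f/ — fricative, sonority 3.
/ɣ/ — fricative, sonority 3.
/k/ — plosive, sonority 1.
/x/→/f/: change +0.
/f/→/ɣ/: change +0.
/ɣ/→/k/: change -2.
Minimum = -2.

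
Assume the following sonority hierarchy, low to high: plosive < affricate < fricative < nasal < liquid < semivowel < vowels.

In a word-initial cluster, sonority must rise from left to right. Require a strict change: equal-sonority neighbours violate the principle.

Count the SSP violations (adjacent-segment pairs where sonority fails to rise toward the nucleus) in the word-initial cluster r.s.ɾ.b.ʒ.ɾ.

2

/r/ is a liquid (sonority 5).
/s/ is a fricative (sonority 3).
/ɾ/ is a liquid (sonority 5).
/b/ is a plosive (sonority 1).
/ʒ/ is a fricative (sonority 3).
/ɾ/ is a liquid (sonority 5).
/r/→/s/: 5→3 (does not rise) — violation.
/s/→/ɾ/: 3→5 (rises) — ok.
/ɾ/→/b/: 5→1 (does not rise) — violation.
/b/→/ʒ/: 1→3 (rises) — ok.
/ʒ/→/ɾ/: 3→5 (rises) — ok.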